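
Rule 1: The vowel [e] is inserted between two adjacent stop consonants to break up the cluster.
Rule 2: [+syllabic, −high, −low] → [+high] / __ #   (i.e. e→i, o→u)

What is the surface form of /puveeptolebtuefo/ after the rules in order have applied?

puveepetolebetuefu

Rule 1 (stop-cluster e-epenthesis): /p/ and /t/ form a stop–stop cluster, so [e] is inserted between them. /b/ and /t/ form a stop–stop cluster, so [e] is inserted between them. /puveeptolebtuefo/ → puveepetolebetuefo.
Rule 2 (final vowel raising): /o/ is a mid vowel in word-final position, so it raises to [u]. /puveepetolebetuefo/ → puveepetolebetuefu.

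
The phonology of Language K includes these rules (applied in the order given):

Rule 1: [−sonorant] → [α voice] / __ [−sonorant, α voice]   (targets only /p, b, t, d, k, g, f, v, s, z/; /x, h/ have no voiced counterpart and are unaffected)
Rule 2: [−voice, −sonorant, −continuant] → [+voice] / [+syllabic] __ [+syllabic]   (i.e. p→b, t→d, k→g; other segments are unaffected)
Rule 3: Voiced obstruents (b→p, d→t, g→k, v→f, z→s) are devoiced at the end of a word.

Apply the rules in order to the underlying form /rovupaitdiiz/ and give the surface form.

rovubaiddiis

Rule 1 (regressive voicing assimilation): /t/ precedes the voiced obstruent /d/, so it voices to [d] by assimilation. /rovupaitdiiz/ → rovupaiddiiz.
Rule 2 (intervocalic voicing): /p/ is a voiceless stop between vowels /u/ and /a/, so it voices to [b]. /rovupaiddiiz/ → rovubaiddiiz.
Rule 3 (final devoicing): /z/ is a voiced obstruent in word-final position, so it devoices to [s]. /rovubaiddiiz/ → rovubaiddiis.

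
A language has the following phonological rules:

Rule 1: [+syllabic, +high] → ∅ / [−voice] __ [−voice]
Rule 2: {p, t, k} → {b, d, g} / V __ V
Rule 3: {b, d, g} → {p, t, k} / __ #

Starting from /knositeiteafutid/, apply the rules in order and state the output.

Rule 1 (high vowel syncope): /i/ is a high vowel flanked by voiceless consonants /s/ and /t/, so it deletes. /u/ is a high vowel flanked by voiceless consonants /f/ and /t/, so it deletes. /knositeiteafutid/ → knosteiteaftid.
Rule 2 (intervocalic voicing): /t/ is a voiceless stop between vowels /i/ and /e/, so it voices to [d]. /knosteiteaftid/ → knosteideaftid.
Rule 3 (final devoicing): /d/ is a voiced stop in word-final position, so it devoices to [t]. /knosteideaftid/ → knosteideaftit.

knosteideaftit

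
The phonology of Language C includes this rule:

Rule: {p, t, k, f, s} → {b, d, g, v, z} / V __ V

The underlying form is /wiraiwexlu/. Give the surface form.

wiraiwexlu

No segment of /wiraiwexlu/ meets the structural description of the rule, so the form surfaces unchanged.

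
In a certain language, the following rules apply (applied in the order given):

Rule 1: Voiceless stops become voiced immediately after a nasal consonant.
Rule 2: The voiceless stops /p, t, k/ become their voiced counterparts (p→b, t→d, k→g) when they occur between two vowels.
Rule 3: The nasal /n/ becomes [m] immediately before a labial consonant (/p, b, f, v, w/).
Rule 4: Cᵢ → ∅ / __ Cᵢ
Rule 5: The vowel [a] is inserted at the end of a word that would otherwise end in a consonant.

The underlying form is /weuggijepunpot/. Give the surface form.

Rule 1 (post-nasal voicing): /p/ is a voiceless stop immediately after the nasal /n/, so it voices to [b]. /weuggijepunpot/ → weuggijepunbot.
Rule 2 (intervocalic voicing): /p/ is a voiceless stop between vowels /e/ and /u/, so it voices to [b]. /weuggijepunbot/ → weuggijebunbot.
Rule 3 (nasal place assimilation): /n/ precedes the labial consonant /b/, so it assimilates in place to [m]. /weuggijebunbot/ → weuggijebumbot.
Rule 4 (degemination): /gg/ is a geminate; the first /g/ deletes. /weuggijebumbot/ → weugijebumbot.
Rule 5 (final a-epenthesis): the form ends in the consonant /t/, so [a] is inserted word-finally. /weugijebumbot/ → weugijebumbota.

weugijebumbota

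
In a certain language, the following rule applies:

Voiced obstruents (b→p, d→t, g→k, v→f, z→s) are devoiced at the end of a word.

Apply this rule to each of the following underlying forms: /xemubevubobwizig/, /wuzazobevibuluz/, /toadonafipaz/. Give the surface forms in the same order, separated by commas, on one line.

xemubevubobwizik, wuzazobevibulus, toadonafipas

/xemubevubobwizig/: /g/ is a voiced obstruent in word-final position, so it devoices to [k]. → [xemubevubobwizik].
/wuzazobevibuluz/: /z/ is a voiced obstruent in word-final position, so it devoices to [s]. → [wuzazobevibulus].
/toadonafipaz/: /z/ is a voiced obstruent in word-final position, so it devoices to [s]. → [toadonafipas].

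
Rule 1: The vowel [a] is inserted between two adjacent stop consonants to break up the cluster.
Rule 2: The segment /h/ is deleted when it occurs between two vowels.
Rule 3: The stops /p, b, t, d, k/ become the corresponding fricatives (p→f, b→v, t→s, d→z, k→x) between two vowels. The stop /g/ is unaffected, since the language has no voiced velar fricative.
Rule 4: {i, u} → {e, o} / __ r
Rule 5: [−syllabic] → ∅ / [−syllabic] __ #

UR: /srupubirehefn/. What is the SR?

srufuvereef

Rule 1 (stop-cluster a-epenthesis): no segment meets the environment; /srupubirehefn/ is unchanged.
Rule 2 (intervocalic h-deletion): /h/ occurs between vowels /e/ and /e/, so it deletes. /srupubirehefn/ → srupubireefn.
Rule 3 (intervocalic spirantization): /p/ is a stop between vowels /u/ and /u/, so it spirantizes to the fricative [f]. /b/ is a stop between vowels /u/ and /i/, so it spirantizes to the fricative [v]. /srupubireefn/ → srufuvireefn.
Rule 4 (pre-rhotic lowering): /i/ is a high vowel immediately before /r/, so it lowers to [e]. /srufuvireefn/ → srufuvereefn.
Rule 5 (final cluster simplification): /n/ is the second consonant of a word-final cluster /fn/, so it deletes. /srufuvereefn/ → srufuvereef.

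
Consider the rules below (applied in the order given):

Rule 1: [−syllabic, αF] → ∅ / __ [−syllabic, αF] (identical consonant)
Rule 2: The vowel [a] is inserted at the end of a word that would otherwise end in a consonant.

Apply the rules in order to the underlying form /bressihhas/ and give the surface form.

bresihasa

Rule 1 (degemination): /ss/ is a geminate; the first /s/ deletes. /hh/ is a geminate; the first /h/ deletes. /bressihhas/ → bresihas.
Rule 2 (final a-epenthesis): the form ends in the consonant /s/, so [a] is inserted word-finally. /bresihas/ → bresihasa.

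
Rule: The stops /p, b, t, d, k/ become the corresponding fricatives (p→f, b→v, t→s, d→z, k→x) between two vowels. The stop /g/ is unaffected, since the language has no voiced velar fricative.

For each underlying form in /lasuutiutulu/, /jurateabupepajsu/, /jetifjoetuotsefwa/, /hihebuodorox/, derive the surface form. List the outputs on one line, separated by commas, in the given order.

lasuusiusulu, juraseavufefajsu, jesifjoesuotsefwa, hihevuozorox

/lasuutiutulu/: /t/ is a stop between vowels /u/ and /i/, so it spirantizes to the fricative [s]. /t/ is a stop between vowels /u/ and /u/, so it spirantizes to the fricative [s]. → [lasuusiusulu].
/jurateabupepajsu/: /t/ is a stop between vowels /a/ and /e/, so it spirantizes to the fricative [s]. /b/ is a stop between vowels /a/ and /u/, so it spirantizes to the fricative [v]. /p/ is a stop between vowels /u/ and /e/, so it spirantizes to the fricative [f]. /p/ is a stop between vowels /e/ and /a/, so it spirantizes to the fricative [f]. → [juraseavufefajsu].
/jetifjoetuotsefwa/: /t/ is a stop between vowels /e/ and /i/, so it spirantizes to the fricative [s]. /t/ is a stop between vowels /e/ and /u/, so it spirantizes to the fricative [s]. → [jesifjoesuotsefwa].
/hihebuodorox/: /b/ is a stop between vowels /e/ and /u/, so it spirantizes to the fricative [v]. /d/ is a stop between vowels /o/ and /o/, so it spirantizes to the fricative [z]. → [hihevuozorox].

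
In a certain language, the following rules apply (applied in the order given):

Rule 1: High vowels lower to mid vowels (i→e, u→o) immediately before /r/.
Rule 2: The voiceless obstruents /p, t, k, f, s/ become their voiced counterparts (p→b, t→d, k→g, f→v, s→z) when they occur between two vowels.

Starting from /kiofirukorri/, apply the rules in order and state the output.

Rule 1 (pre-rhotic lowering): /i/ is a high vowel immediately before /r/, so it lowers to [e]. /kiofirukorri/ → kioferukorri.
Rule 2 (intervocalic voicing): /f/ is a voiceless obstruent between vowels /o/ and /e/, so it voices to [v]. /k/ is a voiceless obstruent between vowels /u/ and /o/, so it voices to [g]. /kioferukorri/ → kioverugorri.

kioverugorri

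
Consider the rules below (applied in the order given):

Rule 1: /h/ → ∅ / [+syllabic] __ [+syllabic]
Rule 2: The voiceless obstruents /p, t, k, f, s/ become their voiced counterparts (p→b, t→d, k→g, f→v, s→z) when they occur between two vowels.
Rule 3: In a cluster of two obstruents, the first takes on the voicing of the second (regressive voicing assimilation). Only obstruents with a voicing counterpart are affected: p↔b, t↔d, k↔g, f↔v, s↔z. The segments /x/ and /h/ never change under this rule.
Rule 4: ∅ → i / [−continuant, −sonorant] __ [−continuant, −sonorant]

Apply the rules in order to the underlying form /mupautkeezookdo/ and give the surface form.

Rule 1 (intervocalic h-deletion): no segment meets the environment; /mupautkeezookdo/ is unchanged.
Rule 2 (intervocalic voicing): /p/ is a voiceless obstruent between vowels /u/ and /a/, so it voices to [b]. /mupautkeezookdo/ → mubautkeezookdo.
Rule 3 (regressive voicing assimilation): /k/ precedes the voiced obstruent /d/, so it voices to [g] by assimilation. /mubautkeezookdo/ → mubautkeezoogdo.
Rule 4 (stop-cluster i-epenthesis): /t/ and /k/ form a stop–stop cluster, so [i] is inserted between them. /g/ and /d/ form a stop–stop cluster, so [i] is inserted between them. /mubautkeezoogdo/ → mubautikeezoogido.

mubautikeezoogido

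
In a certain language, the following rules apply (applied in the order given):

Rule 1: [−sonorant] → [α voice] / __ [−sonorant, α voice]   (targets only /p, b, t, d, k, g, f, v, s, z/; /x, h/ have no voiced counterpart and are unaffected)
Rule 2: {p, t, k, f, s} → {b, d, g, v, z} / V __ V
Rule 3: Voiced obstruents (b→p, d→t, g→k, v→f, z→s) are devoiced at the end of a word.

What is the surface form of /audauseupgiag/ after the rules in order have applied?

Rule 1 (regressive voicing assimilation): /p/ precedes the voiced obstruent /g/, so it voices to [b] by assimilation. /audauseupgiag/ → audauseubgiag.
Rule 2 (intervocalic voicing): /s/ is a voiceless obstruent between vowels /u/ and /e/, so it voices to [z]. /audauseubgiag/ → audauzeubgiag.
Rule 3 (final devoicing): /g/ is a voiced obstruent in word-final position, so it devoices to [k]. /audauzeubgiag/ → audauzeubgiak.

audauzeubgiak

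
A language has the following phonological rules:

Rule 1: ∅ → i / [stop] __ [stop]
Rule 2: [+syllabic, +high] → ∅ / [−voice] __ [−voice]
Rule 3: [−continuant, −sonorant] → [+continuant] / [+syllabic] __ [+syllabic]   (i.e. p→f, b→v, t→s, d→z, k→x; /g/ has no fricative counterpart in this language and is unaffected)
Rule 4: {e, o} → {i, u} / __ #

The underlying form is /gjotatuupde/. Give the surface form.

Rule 1 (stop-cluster i-epenthesis): /p/ and /d/ form a stop–stop cluster, so [i] is inserted between them. /gjotatuupde/ → gjotatuupide.
Rule 2 (high vowel syncope): no segment meets the environment; /gjotatuupide/ is unchanged.
Rule 3 (intervocalic spirantization): /t/ is a stop between vowels /o/ and /a/, so it spirantizes to the fricative [s]. /t/ is a stop between vowels /a/ and /u/, so it spirantizes to the fricative [s]. /p/ is a stop between vowels /u/ and /i/, so it spirantizes to the fricative [f]. /d/ is a stop between vowels /i/ and /e/, so it spirantizes to the fricative [z]. /gjotatuupide/ → gjosasuufize.
Rule 4 (final vowel raising): /e/ is a mid vowel in word-final position, so it raises to [i]. /gjosasuufize/ → gjosasuufizi.

gjosasuufizi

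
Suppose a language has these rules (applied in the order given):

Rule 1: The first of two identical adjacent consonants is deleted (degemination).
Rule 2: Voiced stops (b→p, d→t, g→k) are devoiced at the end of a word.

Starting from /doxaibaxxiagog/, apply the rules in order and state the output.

doxaibaxiagok

Rule 1 (degemination): /xx/ is a geminate; the first /x/ deletes. /doxaibaxxiagog/ → doxaibaxiagog.
Rule 2 (final devoicing): /g/ is a voiced stop in word-final position, so it devoices to [k]. /doxaibaxiagog/ → doxaibaxiagok.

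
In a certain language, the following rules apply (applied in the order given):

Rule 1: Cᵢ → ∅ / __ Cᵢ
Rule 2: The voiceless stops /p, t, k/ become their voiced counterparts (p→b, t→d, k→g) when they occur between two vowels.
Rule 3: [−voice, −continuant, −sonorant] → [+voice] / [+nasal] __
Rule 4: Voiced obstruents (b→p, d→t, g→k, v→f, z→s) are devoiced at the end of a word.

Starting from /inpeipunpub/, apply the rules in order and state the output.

inbeibunbup

Rule 1 (degemination): no segment meets the environment; /inpeipunpub/ is unchanged.
Rule 2 (intervocalic voicing): /p/ is a voiceless stop between vowels /i/ and /u/, so it voices to [b]. /inpeipunpub/ → inpeibunpub.
Rule 3 (post-nasal voicing): /p/ is a voiceless stop immediately after the nasal /n/, so it voices to [b]. /p/ is a voiceless stop immediately after the nasal /n/, so it voices to [b]. /inpeibunpub/ → inbeibunbub.
Rule 4 (final devoicing): /b/ is a voiced obstruent in word-final position, so it devoices to [p]. /inbeibunbub/ → inbeibunbup.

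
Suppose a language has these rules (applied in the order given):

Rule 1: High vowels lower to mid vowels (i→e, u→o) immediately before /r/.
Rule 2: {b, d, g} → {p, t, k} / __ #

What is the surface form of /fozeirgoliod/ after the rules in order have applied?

Rule 1 (pre-rhotic lowering): /i/ is a high vowel immediately before /r/, so it lowers to [e]. /fozeirgoliod/ → fozeergoliod.
Rule 2 (final devoicing): /d/ is a voiced stop in word-final position, so it devoices to [t]. /fozeergoliod/ → fozeergoliot.

fozeergoliot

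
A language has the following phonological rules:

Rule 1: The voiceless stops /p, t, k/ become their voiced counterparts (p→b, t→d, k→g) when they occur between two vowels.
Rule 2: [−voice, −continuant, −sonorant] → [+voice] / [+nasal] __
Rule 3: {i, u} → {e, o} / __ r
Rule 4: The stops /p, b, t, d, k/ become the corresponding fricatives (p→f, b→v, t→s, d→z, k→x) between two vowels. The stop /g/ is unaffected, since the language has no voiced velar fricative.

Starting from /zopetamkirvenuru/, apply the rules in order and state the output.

zovezamgervenoru

Rule 1 (intervocalic voicing): /p/ is a voiceless stop between vowels /o/ and /e/, so it voices to [b]. /t/ is a voiceless stop between vowels /e/ and /a/, so it voices to [d]. /zopetamkirvenuru/ → zobedamkirvenuru.
Rule 2 (post-nasal voicing): /k/ is a voiceless stop immediately after the nasal /m/, so it voices to [g]. /zobedamkirvenuru/ → zobedamgirvenuru.
Rule 3 (pre-rhotic lowering): /i/ is a high vowel immediately before /r/, so it lowers to [e]. /u/ is a high vowel immediately before /r/, so it lowers to [o]. /zobedamgirvenuru/ → zobedamgervenoru.
Rule 4 (intervocalic spirantization): /b/ is a stop between vowels /o/ and /e/, so it spirantizes to the fricative [v]. /d/ is a stop between vowels /e/ and /a/, so it spirantizes to the fricative [z]. /zobedamgervenoru/ → zovezamgervenoru.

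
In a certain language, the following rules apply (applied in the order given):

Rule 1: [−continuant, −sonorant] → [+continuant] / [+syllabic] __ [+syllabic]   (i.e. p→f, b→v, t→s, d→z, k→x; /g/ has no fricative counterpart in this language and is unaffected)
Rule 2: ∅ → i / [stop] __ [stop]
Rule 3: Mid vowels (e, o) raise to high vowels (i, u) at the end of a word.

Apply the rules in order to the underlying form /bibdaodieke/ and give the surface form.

Rule 1 (intervocalic spirantization): /d/ is a stop between vowels /o/ and /i/, so it spirantizes to the fricative [z]. /k/ is a stop between vowels /e/ and /e/, so it spirantizes to the fricative [x]. /bibdaodieke/ → bibdaoziexe.
Rule 2 (stop-cluster i-epenthesis): /b/ and /d/ form a stop–stop cluster, so [i] is inserted between them. /bibdaoziexe/ → bibidaoziexe.
Rule 3 (final vowel raising): /e/ is a mid vowel in word-final position, so it raises to [i]. /bibidaoziexe/ → bibidaoziexi.

bibidaoziexi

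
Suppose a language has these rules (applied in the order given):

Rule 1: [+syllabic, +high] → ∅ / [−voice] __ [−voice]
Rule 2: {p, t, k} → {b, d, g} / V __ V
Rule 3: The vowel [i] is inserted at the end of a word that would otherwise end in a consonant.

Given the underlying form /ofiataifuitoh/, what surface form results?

ofiadaifuidohi

Rule 1 (high vowel syncope): no segment meets the environment; /ofiataifuitoh/ is unchanged.
Rule 2 (intervocalic voicing): /t/ is a voiceless stop between vowels /a/ and /a/, so it voices to [d]. /t/ is a voiceless stop between vowels /i/ and /o/, so it voices to [d]. /ofiataifuitoh/ → ofiadaifuidoh.
Rule 3 (final i-epenthesis): the form ends in the consonant /h/, so [i] is inserted word-finally. /ofiadaifuidoh/ → ofiadaifuidohi.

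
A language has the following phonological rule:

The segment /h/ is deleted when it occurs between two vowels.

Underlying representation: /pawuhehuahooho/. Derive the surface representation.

pawueuaooo

/h/ occurs between vowels /u/ and /e/, so it deletes.
/h/ occurs between vowels /e/ and /u/, so it deletes.
/h/ occurs between vowels /a/ and /o/, so it deletes.
/h/ occurs between vowels /o/ and /o/, so it deletes.
Surface form: [pawueuaooo].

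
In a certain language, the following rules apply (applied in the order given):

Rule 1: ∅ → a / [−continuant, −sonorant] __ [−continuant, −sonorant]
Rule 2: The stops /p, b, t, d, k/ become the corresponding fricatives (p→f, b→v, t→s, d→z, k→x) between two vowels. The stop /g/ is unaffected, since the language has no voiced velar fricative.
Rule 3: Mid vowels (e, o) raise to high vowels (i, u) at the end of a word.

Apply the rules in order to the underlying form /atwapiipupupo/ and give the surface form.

Rule 1 (stop-cluster a-epenthesis): no segment meets the environment; /atwapiipupupo/ is unchanged.
Rule 2 (intervocalic spirantization): /p/ is a stop between vowels /a/ and /i/, so it spirantizes to the fricative [f]. /p/ is a stop between vowels /i/ and /u/, so it spirantizes to the fricative [f]. /p/ is a stop between vowels /u/ and /u/, so it spirantizes to the fricative [f]. /p/ is a stop between vowels /u/ and /o/, so it spirantizes to the fricative [f]. /atwapiipupupo/ → atwafiifufufo.
Rule 3 (final vowel raising): /o/ is a mid vowel in word-final position, so it raises to [u]. /atwafiifufufo/ → atwafiifufufu.

atwafiifufufu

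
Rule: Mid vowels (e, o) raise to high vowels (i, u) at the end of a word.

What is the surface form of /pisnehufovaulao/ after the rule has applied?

Scanning /pisnehufovaulao/: /e/ at position 5 is not in the conditioning environment; /o/ at position 9 is not in the conditioning environment; /o/ is a mid vowel in word-final position, so it raises to [u].
Result: [pisnehufovaulau].

pisnehufovaulau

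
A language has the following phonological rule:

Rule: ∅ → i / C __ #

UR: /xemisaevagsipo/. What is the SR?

No segment of /xemisaevagsipo/ meets the structural description of the rule, so the form surfaces unchanged.

xemisaevagsipo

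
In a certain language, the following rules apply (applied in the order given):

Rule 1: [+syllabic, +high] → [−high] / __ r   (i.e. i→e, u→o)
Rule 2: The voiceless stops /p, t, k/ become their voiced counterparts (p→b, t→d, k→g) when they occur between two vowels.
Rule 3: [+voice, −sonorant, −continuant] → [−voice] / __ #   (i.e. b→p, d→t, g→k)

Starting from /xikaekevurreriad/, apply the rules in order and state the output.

xigaegevorreriat

Rule 1 (pre-rhotic lowering): /u/ is a high vowel immediately before /r/, so it lowers to [o]. /xikaekevurreriad/ → xikaekevorreriad.
Rule 2 (intervocalic voicing): /k/ is a voiceless stop between vowels /i/ and /a/, so it voices to [g]. /k/ is a voiceless stop between vowels /e/ and /e/, so it voices to [g]. /xikaekevorreriad/ → xigaegevorreriad.
Rule 3 (final devoicing): /d/ is a voiced stop in word-final position, so it devoices to [t]. /xigaegevorreriad/ → xigaegevorreriat.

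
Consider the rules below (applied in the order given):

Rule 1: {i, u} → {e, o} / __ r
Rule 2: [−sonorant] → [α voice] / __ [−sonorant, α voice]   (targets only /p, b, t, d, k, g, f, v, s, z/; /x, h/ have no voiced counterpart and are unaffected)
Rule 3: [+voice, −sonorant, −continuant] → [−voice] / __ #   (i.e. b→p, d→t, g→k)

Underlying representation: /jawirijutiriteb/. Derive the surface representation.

jawerijuteritep

Rule 1 (pre-rhotic lowering): /i/ is a high vowel immediately before /r/, so it lowers to [e]. /i/ is a high vowel immediately before /r/, so it lowers to [e]. /jawirijutiriteb/ → jawerijuteriteb.
Rule 2 (regressive voicing assimilation): no segment meets the environment; /jawerijuteriteb/ is unchanged.
Rule 3 (final devoicing): /b/ is a voiced stop in word-final position, so it devoices to [p]. /jawerijuteriteb/ → jawerijuteritep.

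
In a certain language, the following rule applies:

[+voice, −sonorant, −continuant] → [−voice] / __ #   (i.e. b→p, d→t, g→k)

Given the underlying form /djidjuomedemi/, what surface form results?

No segment of /djidjuomedemi/ meets the structural description of the rule, so the form surfaces unchanged.

djidjuomedemi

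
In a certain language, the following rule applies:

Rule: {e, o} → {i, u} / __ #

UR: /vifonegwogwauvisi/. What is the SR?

No segment of /vifonegwogwauvisi/ meets the structural description of the rule, so the form surfaces unchanged.

vifonegwogwauvisi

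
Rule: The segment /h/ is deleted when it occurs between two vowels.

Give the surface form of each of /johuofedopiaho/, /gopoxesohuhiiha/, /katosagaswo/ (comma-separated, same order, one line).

/johuofedopiaho/: /h/ occurs between vowels /o/ and /u/, so it deletes. /h/ occurs between vowels /a/ and /o/, so it deletes. → [jouofedopiao].
/gopoxesohuhiiha/: /h/ occurs between vowels /o/ and /u/, so it deletes. /h/ occurs between vowels /u/ and /i/, so it deletes. /h/ occurs between vowels /i/ and /a/, so it deletes. → [gopoxesouiia].
/katosagaswo/: the rule's environment is not met; surfaces unchanged as [katosagaswo].

jouofedopiao, gopoxesouiia, katosagaswo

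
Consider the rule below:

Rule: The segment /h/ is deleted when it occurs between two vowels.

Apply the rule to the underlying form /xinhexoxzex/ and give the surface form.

No segment of /xinhexoxzex/ meets the structural description of the rule, so the form surfaces unchanged.

xinhexoxzex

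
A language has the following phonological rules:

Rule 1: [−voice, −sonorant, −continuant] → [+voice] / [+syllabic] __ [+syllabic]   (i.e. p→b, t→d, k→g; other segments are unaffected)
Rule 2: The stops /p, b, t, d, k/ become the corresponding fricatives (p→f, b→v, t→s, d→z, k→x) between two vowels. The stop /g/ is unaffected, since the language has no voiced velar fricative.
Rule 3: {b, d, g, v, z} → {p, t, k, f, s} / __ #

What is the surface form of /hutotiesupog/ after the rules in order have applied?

huzoziesuvok

Rule 1 (intervocalic voicing): /t/ is a voiceless stop between vowels /u/ and /o/, so it voices to [d]. /t/ is a voiceless stop between vowels /o/ and /i/, so it voices to [d]. /p/ is a voiceless stop between vowels /u/ and /o/, so it voices to [b]. /hutotiesupog/ → hudodiesubog.
Rule 2 (intervocalic spirantization): /d/ is a stop between vowels /u/ and /o/, so it spirantizes to the fricative [z]. /d/ is a stop between vowels /o/ and /i/, so it spirantizes to the fricative [z]. /b/ is a stop between vowels /u/ and /o/, so it spirantizes to the fricative [v]. /hudodiesubog/ → huzoziesuvog.
Rule 3 (final devoicing): /g/ is a voiced obstruent in word-final position, so it devoices to [k]. /huzoziesuvog/ → huzoziesuvok.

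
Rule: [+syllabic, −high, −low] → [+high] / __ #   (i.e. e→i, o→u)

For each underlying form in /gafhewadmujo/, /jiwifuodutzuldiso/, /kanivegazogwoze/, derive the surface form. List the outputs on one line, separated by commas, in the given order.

/gafhewadmujo/: /o/ is a mid vowel in word-final position, so it raises to [u]. → [gafhewadmuju].
/jiwifuodutzuldiso/: /o/ is a mid vowel in word-final position, so it raises to [u]. → [jiwifuodutzuldisu].
/kanivegazogwoze/: /e/ is a mid vowel in word-final position, so it raises to [i]. → [kanivegazogwozi].

gafhewadmuju, jiwifuodutzuldisu, kanivegazogwozi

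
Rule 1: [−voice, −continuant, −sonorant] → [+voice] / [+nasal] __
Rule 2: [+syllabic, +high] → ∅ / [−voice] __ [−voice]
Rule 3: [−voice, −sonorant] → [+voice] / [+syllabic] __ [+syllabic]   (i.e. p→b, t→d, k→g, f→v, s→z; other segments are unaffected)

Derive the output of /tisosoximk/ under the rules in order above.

tsozoximg

Rule 1 (post-nasal voicing): /k/ is a voiceless stop immediately after the nasal /m/, so it voices to [g]. /tisosoximk/ → tisosoximg.
Rule 2 (high vowel syncope): /i/ is a high vowel flanked by voiceless consonants /t/ and /s/, so it deletes. /tisosoximg/ → tsosoximg.
Rule 3 (intervocalic voicing): /s/ is a voiceless obstruent between vowels /o/ and /o/, so it voices to [z]. /tsosoximg/ → tsozoximg.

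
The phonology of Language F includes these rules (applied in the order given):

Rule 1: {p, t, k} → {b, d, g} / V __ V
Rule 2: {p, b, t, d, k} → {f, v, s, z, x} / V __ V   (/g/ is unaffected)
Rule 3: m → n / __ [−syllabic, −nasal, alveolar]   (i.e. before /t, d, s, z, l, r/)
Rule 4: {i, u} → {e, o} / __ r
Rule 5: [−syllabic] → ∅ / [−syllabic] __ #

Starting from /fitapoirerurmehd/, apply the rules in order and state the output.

Rule 1 (intervocalic voicing): /t/ is a voiceless stop between vowels /i/ and /a/, so it voices to [d]. /p/ is a voiceless stop between vowels /a/ and /o/, so it voices to [b]. /fitapoirerurmehd/ → fidaboirerurmehd.
Rule 2 (intervocalic spirantization): /d/ is a stop between vowels /i/ and /a/, so it spirantizes to the fricative [z]. /b/ is a stop between vowels /a/ and /o/, so it spirantizes to the fricative [v]. /fidaboirerurmehd/ → fizavoirerurmehd.
Rule 3 (nasal place assimilation): no segment meets the environment; /fizavoirerurmehd/ is unchanged.
Rule 4 (pre-rhotic lowering): /i/ is a high vowel immediately before /r/, so it lowers to [e]. /u/ is a high vowel immediately before /r/, so it lowers to [o]. /fizavoirerurmehd/ → fizavoererormehd.
Rule 5 (final cluster simplification): /d/ is the second consonant of a word-final cluster /hd/, so it deletes. /fizavoererormehd/ → fizavoererormeh.

fizavoererormeh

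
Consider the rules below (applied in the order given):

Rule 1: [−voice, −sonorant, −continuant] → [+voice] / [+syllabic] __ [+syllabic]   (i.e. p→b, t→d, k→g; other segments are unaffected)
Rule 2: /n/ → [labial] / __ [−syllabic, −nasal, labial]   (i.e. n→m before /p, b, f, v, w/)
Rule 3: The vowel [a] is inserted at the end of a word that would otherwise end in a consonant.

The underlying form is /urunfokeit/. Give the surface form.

Rule 1 (intervocalic voicing): /k/ is a voiceless stop between vowels /o/ and /e/, so it voices to [g]. /urunfokeit/ → urunfogeit.
Rule 2 (nasal place assimilation): /n/ precedes the labial consonant /f/, so it assimilates in place to [m]. /urunfogeit/ → urumfogeit.
Rule 3 (final a-epenthesis): the form ends in the consonant /t/, so [a] is inserted word-finally. /urumfogeit/ → urumfogeita.

urumfogeita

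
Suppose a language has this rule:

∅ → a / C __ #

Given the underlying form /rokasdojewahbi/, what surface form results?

No segment of /rokasdojewahbi/ meets the structural description of the rule, so the form surfaces unchanged.

rokasdojewahbi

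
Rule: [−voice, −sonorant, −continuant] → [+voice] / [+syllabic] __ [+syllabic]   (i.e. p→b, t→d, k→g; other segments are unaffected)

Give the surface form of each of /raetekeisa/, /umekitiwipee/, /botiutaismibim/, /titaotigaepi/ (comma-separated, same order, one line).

raedegeisa, umegidiwibee, bodiudaismibim, tidaodigaebi

/raetekeisa/: /t/ is a voiceless stop between vowels /e/ and /e/, so it voices to [d]. /k/ is a voiceless stop between vowels /e/ and /e/, so it voices to [g]. → [raedegeisa].
/umekitiwipee/: /k/ is a voiceless stop between vowels /e/ and /i/, so it voices to [g]. /t/ is a voiceless stop between vowels /i/ and /i/, so it voices to [d]. /p/ is a voiceless stop between vowels /i/ and /e/, so it voices to [b]. → [umegidiwibee].
/botiutaismibim/: /t/ is a voiceless stop between vowels /o/ and /i/, so it voices to [d]. /t/ is a voiceless stop between vowels /u/ and /a/, so it voices to [d]. → [bodiudaismibim].
/titaotigaepi/: /t/ is a voiceless stop between vowels /i/ and /a/, so it voices to [d]. /t/ is a voiceless stop between vowels /o/ and /i/, so it voices to [d]. /p/ is a voiceless stop between vowels /e/ and /i/, so it voices to [b]. → [tidaodigaebi].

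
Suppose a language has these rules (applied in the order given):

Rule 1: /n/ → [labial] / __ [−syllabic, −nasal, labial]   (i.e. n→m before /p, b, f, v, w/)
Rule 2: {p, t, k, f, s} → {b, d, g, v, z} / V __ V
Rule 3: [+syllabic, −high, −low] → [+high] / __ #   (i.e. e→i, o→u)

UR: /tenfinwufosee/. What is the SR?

temfimwuvozei

Rule 1 (nasal place assimilation): /n/ precedes the labial consonant /f/, so it assimilates in place to [m]. /n/ precedes the labial consonant /w/, so it assimilates in place to [m]. /tenfinwufosee/ → temfimwufosee.
Rule 2 (intervocalic voicing): /f/ is a voiceless obstruent between vowels /u/ and /o/, so it voices to [v]. /s/ is a voiceless obstruent between vowels /o/ and /e/, so it voices to [z]. /temfimwufosee/ → temfimwuvozee.
Rule 3 (final vowel raising): /e/ is a mid vowel in word-final position, so it raises to [i]. /temfimwuvozee/ → temfimwuvozei.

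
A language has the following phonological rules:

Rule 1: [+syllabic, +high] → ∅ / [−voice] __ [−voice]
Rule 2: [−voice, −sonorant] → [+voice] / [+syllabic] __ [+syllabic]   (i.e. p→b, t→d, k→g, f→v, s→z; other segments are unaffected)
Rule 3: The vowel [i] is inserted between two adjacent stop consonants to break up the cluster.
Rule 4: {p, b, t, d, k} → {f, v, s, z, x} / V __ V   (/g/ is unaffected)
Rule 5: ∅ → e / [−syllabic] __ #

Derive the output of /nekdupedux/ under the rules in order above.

Rule 1 (high vowel syncope): no segment meets the environment; /nekdupedux/ is unchanged.
Rule 2 (intervocalic voicing): /p/ is a voiceless obstruent between vowels /u/ and /e/, so it voices to [b]. /nekdupedux/ → nekdubedux.
Rule 3 (stop-cluster i-epenthesis): /k/ and /d/ form a stop–stop cluster, so [i] is inserted between them. /nekdubedux/ → nekidubedux.
Rule 4 (intervocalic spirantization): /k/ is a stop between vowels /e/ and /i/, so it spirantizes to the fricative [x]. /d/ is a stop between vowels /i/ and /u/, so it spirantizes to the fricative [z]. /b/ is a stop between vowels /u/ and /e/, so it spirantizes to the fricative [v]. /d/ is a stop between vowels /e/ and /u/, so it spirantizes to the fricative [z]. /nekidubedux/ → nexizuvezux.
Rule 5 (final e-epenthesis): the form ends in the consonant /x/, so [e] is inserted word-finally. /nexizuvezux/ → nexizuvezuxe.

nexizuvezuxe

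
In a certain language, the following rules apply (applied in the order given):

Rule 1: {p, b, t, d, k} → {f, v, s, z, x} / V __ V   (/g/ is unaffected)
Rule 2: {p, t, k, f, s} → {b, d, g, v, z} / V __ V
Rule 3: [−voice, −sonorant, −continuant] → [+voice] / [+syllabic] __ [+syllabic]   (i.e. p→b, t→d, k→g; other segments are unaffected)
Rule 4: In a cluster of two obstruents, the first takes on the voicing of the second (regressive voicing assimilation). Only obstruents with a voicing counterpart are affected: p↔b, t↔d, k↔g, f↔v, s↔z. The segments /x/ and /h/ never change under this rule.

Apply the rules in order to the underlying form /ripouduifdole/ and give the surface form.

Rule 1 (intervocalic spirantization): /p/ is a stop between vowels /i/ and /o/, so it spirantizes to the fricative [f]. /d/ is a stop between vowels /u/ and /u/, so it spirantizes to the fricative [z]. /ripouduifdole/ → rifouzuifdole.
Rule 2 (intervocalic voicing): /f/ is a voiceless obstruent between vowels /i/ and /o/, so it voices to [v]. /rifouzuifdole/ → rivouzuifdole.
Rule 3 (intervocalic voicing): no segment meets the environment; /rivouzuifdole/ is unchanged.
Rule 4 (regressive voicing assimilation): /f/ precedes the voiced obstruent /d/, so it voices to [v] by assimilation. /rivouzuifdole/ → rivouzuivdole.

rivouzuivdole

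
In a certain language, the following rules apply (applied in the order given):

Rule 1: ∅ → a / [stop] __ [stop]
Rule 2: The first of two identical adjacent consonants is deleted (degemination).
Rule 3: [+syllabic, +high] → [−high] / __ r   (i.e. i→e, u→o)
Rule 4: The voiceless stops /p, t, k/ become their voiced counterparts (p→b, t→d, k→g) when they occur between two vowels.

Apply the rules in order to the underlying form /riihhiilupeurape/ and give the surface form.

riihiilubeorabe

Rule 1 (stop-cluster a-epenthesis): no segment meets the environment; /riihhiilupeurape/ is unchanged.
Rule 2 (degemination): /hh/ is a geminate; the first /h/ deletes. /riihhiilupeurape/ → riihiilupeurape.
Rule 3 (pre-rhotic lowering): /u/ is a high vowel immediately before /r/, so it lowers to [o]. /riihiilupeurape/ → riihiilupeorape.
Rule 4 (intervocalic voicing): /p/ is a voiceless stop between vowels /u/ and /e/, so it voices to [b]. /p/ is a voiceless stop between vowels /a/ and /e/, so it voices to [b]. /riihiilupeorape/ → riihiilubeorabe.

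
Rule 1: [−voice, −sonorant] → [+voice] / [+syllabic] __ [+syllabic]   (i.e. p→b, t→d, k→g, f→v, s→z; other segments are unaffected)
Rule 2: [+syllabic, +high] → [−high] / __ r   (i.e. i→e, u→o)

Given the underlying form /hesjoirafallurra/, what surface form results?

hesjoeravallorra

Rule 1 (intervocalic voicing): /f/ is a voiceless obstruent between vowels /a/ and /a/, so it voices to [v]. /hesjoirafallurra/ → hesjoiravallurra.
Rule 2 (pre-rhotic lowering): /i/ is a high vowel immediately before /r/, so it lowers to [e]. /u/ is a high vowel immediately before /r/, so it lowers to [o]. /hesjoiravallurra/ → hesjoeravallorra.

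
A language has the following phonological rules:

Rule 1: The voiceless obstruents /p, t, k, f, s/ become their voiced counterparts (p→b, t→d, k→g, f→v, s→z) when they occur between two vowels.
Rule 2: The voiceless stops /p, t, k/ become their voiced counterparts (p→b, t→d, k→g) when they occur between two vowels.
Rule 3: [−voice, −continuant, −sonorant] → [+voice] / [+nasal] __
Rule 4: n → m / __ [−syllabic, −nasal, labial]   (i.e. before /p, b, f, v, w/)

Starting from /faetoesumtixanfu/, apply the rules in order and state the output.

faedoezumdixamfu

Rule 1 (intervocalic voicing): /t/ is a voiceless obstruent between vowels /e/ and /o/, so it voices to [d]. /s/ is a voiceless obstruent between vowels /e/ and /u/, so it voices to [z]. /faetoesumtixanfu/ → faedoezumtixanfu.
Rule 2 (intervocalic voicing): no segment meets the environment; /faedoezumtixanfu/ is unchanged.
Rule 3 (post-nasal voicing): /t/ is a voiceless stop immediately after the nasal /m/, so it voices to [d]. /faedoezumtixanfu/ → faedoezumdixanfu.
Rule 4 (nasal place assimilation): /n/ precedes the labial consonant /f/, so it assimilates in place to [m]. /faedoezumdixanfu/ → faedoezumdixamfu.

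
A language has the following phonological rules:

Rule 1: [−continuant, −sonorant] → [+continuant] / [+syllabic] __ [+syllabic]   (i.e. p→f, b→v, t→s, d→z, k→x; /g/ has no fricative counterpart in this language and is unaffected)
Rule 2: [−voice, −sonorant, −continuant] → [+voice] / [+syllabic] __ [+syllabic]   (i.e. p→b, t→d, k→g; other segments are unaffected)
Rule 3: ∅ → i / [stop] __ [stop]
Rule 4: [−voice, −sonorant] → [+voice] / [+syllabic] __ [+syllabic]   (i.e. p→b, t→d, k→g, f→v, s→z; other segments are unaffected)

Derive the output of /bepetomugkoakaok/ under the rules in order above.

Rule 1 (intervocalic spirantization): /p/ is a stop between vowels /e/ and /e/, so it spirantizes to the fricative [f]. /t/ is a stop between vowels /e/ and /o/, so it spirantizes to the fricative [s]. /k/ is a stop between vowels /a/ and /a/, so it spirantizes to the fricative [x]. /bepetomugkoakaok/ → befesomugkoaxaok.
Rule 2 (intervocalic voicing): no segment meets the environment; /befesomugkoaxaok/ is unchanged.
Rule 3 (stop-cluster i-epenthesis): /g/ and /k/ form a stop–stop cluster, so [i] is inserted between them. /befesomugkoaxaok/ → befesomugikoaxaok.
Rule 4 (intervocalic voicing): /f/ is a voiceless obstruent between vowels /e/ and /e/, so it voices to [v]. /s/ is a voiceless obstruent between vowels /e/ and /o/, so it voices to [z]. /k/ is a voiceless obstruent between vowels /i/ and /o/, so it voices to [g]. /befesomugikoaxaok/ → bevezomugigoaxaok.

bevezomugigoaxaok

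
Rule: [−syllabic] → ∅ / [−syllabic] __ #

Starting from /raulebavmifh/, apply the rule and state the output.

/h/ is the second consonant of a word-final cluster /fh/, so it deletes.
Surface form: [raulebavmif].

raulebavmif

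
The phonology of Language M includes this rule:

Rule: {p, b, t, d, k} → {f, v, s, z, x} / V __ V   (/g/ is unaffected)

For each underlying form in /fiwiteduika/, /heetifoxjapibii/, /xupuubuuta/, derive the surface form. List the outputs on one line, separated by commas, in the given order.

/fiwiteduika/: /t/ is a stop between vowels /i/ and /e/, so it spirantizes to the fricative [s]. /d/ is a stop between vowels /e/ and /u/, so it spirantizes to the fricative [z]. /k/ is a stop between vowels /i/ and /a/, so it spirantizes to the fricative [x]. → [fiwisezuixa].
/heetifoxjapibii/: /t/ is a stop between vowels /e/ and /i/, so it spirantizes to the fricative [s]. /p/ is a stop between vowels /a/ and /i/, so it spirantizes to the fricative [f]. /b/ is a stop between vowels /i/ and /i/, so it spirantizes to the fricative [v]. → [heesifoxjafivii].
/xupuubuuta/: /p/ is a stop between vowels /u/ and /u/, so it spirantizes to the fricative [f]. /b/ is a stop between vowels /u/ and /u/, so it spirantizes to the fricative [v]. /t/ is a stop between vowels /u/ and /a/, so it spirantizes to the fricative [s]. → [xufuuvuusa].

fiwisezuixa, heesifoxjafivii, xufuuvuusa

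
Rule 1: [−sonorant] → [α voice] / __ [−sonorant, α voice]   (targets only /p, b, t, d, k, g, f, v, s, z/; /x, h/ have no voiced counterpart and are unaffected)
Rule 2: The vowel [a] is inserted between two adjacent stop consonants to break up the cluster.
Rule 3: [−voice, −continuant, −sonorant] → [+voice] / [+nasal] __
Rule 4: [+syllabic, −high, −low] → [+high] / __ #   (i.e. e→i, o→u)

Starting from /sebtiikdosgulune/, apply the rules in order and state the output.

Rule 1 (regressive voicing assimilation): /b/ precedes the voiceless obstruent /t/, so it devoices to [p] by assimilation. /k/ precedes the voiced obstruent /d/, so it voices to [g] by assimilation. /s/ precedes the voiced obstruent /g/, so it voices to [z] by assimilation. /sebtiikdosgulune/ → septiigdozgulune.
Rule 2 (stop-cluster a-epenthesis): /p/ and /t/ form a stop–stop cluster, so [a] is inserted between them. /g/ and /d/ form a stop–stop cluster, so [a] is inserted between them. /septiigdozgulune/ → sepatiigadozgulune.
Rule 3 (post-nasal voicing): no segment meets the environment; /sepatiigadozgulune/ is unchanged.
Rule 4 (final vowel raising): /e/ is a mid vowel in word-final position, so it raises to [i]. /sepatiigadozgulune/ → sepatiigadozguluni.

sepatiigadozguluni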